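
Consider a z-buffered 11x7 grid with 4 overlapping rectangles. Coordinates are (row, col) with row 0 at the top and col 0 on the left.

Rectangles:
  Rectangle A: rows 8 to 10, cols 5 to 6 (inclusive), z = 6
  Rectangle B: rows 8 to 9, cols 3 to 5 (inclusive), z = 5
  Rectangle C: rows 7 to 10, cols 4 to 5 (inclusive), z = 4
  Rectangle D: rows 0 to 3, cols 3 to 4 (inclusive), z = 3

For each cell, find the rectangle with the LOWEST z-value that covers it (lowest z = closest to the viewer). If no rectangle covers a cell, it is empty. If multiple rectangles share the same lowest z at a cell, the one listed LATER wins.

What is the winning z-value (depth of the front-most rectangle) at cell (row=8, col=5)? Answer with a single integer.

Answer: 4

Derivation:
Check cell (8,5):
  A: rows 8-10 cols 5-6 z=6 -> covers; best now A (z=6)
  B: rows 8-9 cols 3-5 z=5 -> covers; best now B (z=5)
  C: rows 7-10 cols 4-5 z=4 -> covers; best now C (z=4)
  D: rows 0-3 cols 3-4 -> outside (row miss)
Winner: C at z=4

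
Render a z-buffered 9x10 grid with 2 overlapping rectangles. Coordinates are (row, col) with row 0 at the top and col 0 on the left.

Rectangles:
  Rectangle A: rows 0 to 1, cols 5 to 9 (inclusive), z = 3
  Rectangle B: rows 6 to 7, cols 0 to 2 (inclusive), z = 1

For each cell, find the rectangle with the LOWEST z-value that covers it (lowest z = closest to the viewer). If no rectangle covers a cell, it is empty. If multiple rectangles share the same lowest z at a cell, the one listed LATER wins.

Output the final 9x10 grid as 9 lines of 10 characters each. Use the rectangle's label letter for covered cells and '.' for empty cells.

.....AAAAA
.....AAAAA
..........
..........
..........
..........
BBB.......
BBB.......
..........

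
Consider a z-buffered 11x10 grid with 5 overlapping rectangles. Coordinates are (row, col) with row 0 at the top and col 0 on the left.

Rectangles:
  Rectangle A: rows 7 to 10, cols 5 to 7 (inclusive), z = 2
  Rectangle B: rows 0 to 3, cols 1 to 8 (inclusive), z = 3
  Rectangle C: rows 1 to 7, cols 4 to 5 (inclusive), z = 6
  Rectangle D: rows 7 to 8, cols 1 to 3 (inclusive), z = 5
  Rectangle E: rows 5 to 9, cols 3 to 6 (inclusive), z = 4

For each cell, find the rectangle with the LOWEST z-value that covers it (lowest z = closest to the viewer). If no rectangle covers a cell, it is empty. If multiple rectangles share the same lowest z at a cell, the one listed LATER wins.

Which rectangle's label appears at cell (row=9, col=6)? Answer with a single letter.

Answer: A

Derivation:
Check cell (9,6):
  A: rows 7-10 cols 5-7 z=2 -> covers; best now A (z=2)
  B: rows 0-3 cols 1-8 -> outside (row miss)
  C: rows 1-7 cols 4-5 -> outside (row miss)
  D: rows 7-8 cols 1-3 -> outside (row miss)
  E: rows 5-9 cols 3-6 z=4 -> covers; best now A (z=2)
Winner: A at z=2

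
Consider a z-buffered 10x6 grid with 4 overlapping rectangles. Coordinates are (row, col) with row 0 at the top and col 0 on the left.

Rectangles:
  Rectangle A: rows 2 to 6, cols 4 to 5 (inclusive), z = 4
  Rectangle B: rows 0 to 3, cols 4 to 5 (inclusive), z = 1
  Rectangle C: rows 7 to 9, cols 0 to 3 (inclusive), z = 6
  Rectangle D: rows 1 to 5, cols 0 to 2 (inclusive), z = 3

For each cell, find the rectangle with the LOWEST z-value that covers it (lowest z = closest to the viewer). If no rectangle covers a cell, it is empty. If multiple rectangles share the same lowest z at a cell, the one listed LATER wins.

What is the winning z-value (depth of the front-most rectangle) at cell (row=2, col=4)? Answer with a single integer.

Check cell (2,4):
  A: rows 2-6 cols 4-5 z=4 -> covers; best now A (z=4)
  B: rows 0-3 cols 4-5 z=1 -> covers; best now B (z=1)
  C: rows 7-9 cols 0-3 -> outside (row miss)
  D: rows 1-5 cols 0-2 -> outside (col miss)
Winner: B at z=1

Answer: 1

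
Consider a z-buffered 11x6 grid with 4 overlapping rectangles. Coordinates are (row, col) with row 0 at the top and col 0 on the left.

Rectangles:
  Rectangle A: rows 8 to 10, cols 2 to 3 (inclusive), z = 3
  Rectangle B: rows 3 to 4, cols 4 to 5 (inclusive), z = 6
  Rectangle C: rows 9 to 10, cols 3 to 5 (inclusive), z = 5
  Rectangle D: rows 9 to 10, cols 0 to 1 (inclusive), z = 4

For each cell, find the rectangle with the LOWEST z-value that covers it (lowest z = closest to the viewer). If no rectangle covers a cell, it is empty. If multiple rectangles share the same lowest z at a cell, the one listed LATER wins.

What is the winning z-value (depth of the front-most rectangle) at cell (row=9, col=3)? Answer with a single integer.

Answer: 3

Derivation:
Check cell (9,3):
  A: rows 8-10 cols 2-3 z=3 -> covers; best now A (z=3)
  B: rows 3-4 cols 4-5 -> outside (row miss)
  C: rows 9-10 cols 3-5 z=5 -> covers; best now A (z=3)
  D: rows 9-10 cols 0-1 -> outside (col miss)
Winner: A at z=3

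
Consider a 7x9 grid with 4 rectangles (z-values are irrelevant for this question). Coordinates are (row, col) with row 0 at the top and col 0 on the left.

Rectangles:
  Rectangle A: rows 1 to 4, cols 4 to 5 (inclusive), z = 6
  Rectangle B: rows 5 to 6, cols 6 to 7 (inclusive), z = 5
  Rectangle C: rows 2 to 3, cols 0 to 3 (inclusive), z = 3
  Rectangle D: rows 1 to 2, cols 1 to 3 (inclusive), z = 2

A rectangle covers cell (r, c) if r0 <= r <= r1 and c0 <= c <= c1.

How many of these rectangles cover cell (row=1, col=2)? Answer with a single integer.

Check cell (1,2):
  A: rows 1-4 cols 4-5 -> outside (col miss)
  B: rows 5-6 cols 6-7 -> outside (row miss)
  C: rows 2-3 cols 0-3 -> outside (row miss)
  D: rows 1-2 cols 1-3 -> covers
Count covering = 1

Answer: 1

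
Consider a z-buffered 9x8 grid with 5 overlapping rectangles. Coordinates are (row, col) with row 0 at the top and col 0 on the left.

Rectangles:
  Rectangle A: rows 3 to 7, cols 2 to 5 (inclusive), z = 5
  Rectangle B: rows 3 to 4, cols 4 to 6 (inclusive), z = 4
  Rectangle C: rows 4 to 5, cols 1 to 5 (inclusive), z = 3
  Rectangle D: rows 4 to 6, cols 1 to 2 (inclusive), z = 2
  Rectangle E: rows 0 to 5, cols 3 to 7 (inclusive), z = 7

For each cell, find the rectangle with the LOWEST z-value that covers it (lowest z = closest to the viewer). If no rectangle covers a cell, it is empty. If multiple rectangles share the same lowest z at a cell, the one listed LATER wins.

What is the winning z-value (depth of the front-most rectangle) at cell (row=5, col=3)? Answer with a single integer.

Check cell (5,3):
  A: rows 3-7 cols 2-5 z=5 -> covers; best now A (z=5)
  B: rows 3-4 cols 4-6 -> outside (row miss)
  C: rows 4-5 cols 1-5 z=3 -> covers; best now C (z=3)
  D: rows 4-6 cols 1-2 -> outside (col miss)
  E: rows 0-5 cols 3-7 z=7 -> covers; best now C (z=3)
Winner: C at z=3

Answer: 3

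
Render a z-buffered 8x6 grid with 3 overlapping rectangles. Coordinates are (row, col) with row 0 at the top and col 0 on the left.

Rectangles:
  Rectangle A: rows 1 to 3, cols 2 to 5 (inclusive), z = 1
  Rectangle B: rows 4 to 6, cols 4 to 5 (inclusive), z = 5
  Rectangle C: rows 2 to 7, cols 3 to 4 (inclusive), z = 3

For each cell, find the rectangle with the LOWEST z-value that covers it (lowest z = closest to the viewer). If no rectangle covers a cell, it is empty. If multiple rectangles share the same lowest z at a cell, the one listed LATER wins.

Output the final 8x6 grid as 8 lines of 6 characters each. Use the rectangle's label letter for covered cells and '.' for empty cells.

......
..AAAA
..AAAA
..AAAA
...CCB
...CCB
...CCB
...CC.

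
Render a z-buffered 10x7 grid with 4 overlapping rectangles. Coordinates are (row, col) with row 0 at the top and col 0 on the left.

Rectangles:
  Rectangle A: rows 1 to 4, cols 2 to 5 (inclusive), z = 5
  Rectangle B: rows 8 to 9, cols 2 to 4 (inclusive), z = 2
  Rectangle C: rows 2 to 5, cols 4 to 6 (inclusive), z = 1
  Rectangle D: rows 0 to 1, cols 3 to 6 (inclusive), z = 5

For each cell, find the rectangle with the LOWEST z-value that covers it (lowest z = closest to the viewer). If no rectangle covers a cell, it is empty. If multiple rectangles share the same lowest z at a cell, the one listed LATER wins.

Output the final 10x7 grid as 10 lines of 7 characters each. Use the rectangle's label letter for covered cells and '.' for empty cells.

...DDDD
..ADDDD
..AACCC
..AACCC
..AACCC
....CCC
.......
.......
..BBB..
..BBB..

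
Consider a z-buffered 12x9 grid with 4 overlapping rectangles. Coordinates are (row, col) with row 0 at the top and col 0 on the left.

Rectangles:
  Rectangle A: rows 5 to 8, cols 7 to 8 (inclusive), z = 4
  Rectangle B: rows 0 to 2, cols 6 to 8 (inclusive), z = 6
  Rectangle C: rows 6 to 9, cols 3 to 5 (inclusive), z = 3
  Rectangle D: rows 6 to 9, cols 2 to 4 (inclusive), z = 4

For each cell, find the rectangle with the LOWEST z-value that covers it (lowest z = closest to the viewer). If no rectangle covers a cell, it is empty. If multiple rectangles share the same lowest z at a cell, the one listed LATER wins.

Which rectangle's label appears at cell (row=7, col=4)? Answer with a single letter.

Check cell (7,4):
  A: rows 5-8 cols 7-8 -> outside (col miss)
  B: rows 0-2 cols 6-8 -> outside (row miss)
  C: rows 6-9 cols 3-5 z=3 -> covers; best now C (z=3)
  D: rows 6-9 cols 2-4 z=4 -> covers; best now C (z=3)
Winner: C at z=3

Answer: C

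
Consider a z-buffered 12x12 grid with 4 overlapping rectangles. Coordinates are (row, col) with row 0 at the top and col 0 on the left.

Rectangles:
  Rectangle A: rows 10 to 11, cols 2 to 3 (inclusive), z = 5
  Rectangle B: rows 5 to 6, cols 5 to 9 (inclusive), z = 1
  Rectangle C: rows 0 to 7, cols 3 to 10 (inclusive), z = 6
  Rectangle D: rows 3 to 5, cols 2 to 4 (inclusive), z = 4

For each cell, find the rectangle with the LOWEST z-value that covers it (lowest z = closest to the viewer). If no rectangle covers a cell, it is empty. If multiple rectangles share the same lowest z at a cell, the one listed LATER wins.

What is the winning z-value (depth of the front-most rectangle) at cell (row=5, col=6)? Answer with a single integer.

Answer: 1

Derivation:
Check cell (5,6):
  A: rows 10-11 cols 2-3 -> outside (row miss)
  B: rows 5-6 cols 5-9 z=1 -> covers; best now B (z=1)
  C: rows 0-7 cols 3-10 z=6 -> covers; best now B (z=1)
  D: rows 3-5 cols 2-4 -> outside (col miss)
Winner: B at z=1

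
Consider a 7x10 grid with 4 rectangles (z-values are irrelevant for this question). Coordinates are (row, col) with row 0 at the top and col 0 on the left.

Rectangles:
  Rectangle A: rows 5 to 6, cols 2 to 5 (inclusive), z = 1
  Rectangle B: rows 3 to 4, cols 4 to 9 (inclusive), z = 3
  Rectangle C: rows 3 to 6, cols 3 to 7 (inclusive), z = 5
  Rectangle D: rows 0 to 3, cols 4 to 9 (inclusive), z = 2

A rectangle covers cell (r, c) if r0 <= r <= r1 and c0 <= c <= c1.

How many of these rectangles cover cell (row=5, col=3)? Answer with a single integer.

Answer: 2

Derivation:
Check cell (5,3):
  A: rows 5-6 cols 2-5 -> covers
  B: rows 3-4 cols 4-9 -> outside (row miss)
  C: rows 3-6 cols 3-7 -> covers
  D: rows 0-3 cols 4-9 -> outside (row miss)
Count covering = 2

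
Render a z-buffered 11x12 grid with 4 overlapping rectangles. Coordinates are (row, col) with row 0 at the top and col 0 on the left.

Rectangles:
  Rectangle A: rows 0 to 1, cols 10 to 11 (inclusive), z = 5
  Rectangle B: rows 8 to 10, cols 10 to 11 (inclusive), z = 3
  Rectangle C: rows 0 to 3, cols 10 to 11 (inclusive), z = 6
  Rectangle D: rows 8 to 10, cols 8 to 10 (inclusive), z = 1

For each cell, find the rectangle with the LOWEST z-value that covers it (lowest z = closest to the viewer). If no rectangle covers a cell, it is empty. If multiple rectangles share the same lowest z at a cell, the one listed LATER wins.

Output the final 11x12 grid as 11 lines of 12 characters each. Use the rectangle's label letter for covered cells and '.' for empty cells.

..........AA
..........AA
..........CC
..........CC
............
............
............
............
........DDDB
........DDDB
........DDDB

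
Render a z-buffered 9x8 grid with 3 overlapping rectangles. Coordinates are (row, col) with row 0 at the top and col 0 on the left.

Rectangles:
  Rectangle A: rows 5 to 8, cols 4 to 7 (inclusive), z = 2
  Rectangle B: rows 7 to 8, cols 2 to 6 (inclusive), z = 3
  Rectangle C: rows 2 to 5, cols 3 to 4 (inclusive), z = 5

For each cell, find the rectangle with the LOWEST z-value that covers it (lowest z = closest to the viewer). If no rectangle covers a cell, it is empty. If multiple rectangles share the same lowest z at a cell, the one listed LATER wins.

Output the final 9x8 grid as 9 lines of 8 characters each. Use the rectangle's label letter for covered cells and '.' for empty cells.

........
........
...CC...
...CC...
...CC...
...CAAAA
....AAAA
..BBAAAA
..BBAAAA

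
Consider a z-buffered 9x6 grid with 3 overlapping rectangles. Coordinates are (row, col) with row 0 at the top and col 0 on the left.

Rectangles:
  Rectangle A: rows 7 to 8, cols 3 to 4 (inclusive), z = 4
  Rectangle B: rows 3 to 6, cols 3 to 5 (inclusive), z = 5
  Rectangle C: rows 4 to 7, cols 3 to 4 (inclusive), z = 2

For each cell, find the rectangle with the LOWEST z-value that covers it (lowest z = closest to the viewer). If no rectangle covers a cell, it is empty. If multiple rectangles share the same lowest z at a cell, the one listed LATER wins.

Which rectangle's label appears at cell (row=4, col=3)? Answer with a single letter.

Check cell (4,3):
  A: rows 7-8 cols 3-4 -> outside (row miss)
  B: rows 3-6 cols 3-5 z=5 -> covers; best now B (z=5)
  C: rows 4-7 cols 3-4 z=2 -> covers; best now C (z=2)
Winner: C at z=2

Answer: C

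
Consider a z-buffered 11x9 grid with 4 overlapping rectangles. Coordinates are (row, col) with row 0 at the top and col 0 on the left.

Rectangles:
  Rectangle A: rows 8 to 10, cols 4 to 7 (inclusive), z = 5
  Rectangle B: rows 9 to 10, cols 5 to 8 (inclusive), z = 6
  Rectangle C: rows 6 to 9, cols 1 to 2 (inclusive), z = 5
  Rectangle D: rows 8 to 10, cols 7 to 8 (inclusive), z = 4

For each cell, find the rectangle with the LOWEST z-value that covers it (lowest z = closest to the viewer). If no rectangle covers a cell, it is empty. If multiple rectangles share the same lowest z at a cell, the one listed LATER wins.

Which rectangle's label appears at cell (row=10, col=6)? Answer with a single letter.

Check cell (10,6):
  A: rows 8-10 cols 4-7 z=5 -> covers; best now A (z=5)
  B: rows 9-10 cols 5-8 z=6 -> covers; best now A (z=5)
  C: rows 6-9 cols 1-2 -> outside (row miss)
  D: rows 8-10 cols 7-8 -> outside (col miss)
Winner: A at z=5

Answer: A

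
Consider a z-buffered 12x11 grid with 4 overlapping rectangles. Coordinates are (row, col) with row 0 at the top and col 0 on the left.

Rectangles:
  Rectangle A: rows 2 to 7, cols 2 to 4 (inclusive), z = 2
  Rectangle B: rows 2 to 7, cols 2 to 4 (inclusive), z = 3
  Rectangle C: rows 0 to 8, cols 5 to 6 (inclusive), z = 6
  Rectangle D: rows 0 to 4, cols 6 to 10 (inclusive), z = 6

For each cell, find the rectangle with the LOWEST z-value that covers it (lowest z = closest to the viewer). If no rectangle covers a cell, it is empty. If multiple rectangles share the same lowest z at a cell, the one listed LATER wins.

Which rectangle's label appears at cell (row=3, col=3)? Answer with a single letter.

Answer: A

Derivation:
Check cell (3,3):
  A: rows 2-7 cols 2-4 z=2 -> covers; best now A (z=2)
  B: rows 2-7 cols 2-4 z=3 -> covers; best now A (z=2)
  C: rows 0-8 cols 5-6 -> outside (col miss)
  D: rows 0-4 cols 6-10 -> outside (col miss)
Winner: A at z=2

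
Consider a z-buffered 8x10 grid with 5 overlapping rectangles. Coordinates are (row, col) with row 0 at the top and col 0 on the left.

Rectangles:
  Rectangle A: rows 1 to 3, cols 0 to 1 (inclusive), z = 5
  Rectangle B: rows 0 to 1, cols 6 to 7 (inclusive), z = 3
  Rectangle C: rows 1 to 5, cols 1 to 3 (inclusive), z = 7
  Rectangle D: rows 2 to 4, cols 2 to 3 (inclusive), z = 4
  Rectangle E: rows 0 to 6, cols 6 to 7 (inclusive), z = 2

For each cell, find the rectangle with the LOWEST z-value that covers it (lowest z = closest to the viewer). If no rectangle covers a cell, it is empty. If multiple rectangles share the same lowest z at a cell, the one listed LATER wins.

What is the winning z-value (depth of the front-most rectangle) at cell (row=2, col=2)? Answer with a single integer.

Check cell (2,2):
  A: rows 1-3 cols 0-1 -> outside (col miss)
  B: rows 0-1 cols 6-7 -> outside (row miss)
  C: rows 1-5 cols 1-3 z=7 -> covers; best now C (z=7)
  D: rows 2-4 cols 2-3 z=4 -> covers; best now D (z=4)
  E: rows 0-6 cols 6-7 -> outside (col miss)
Winner: D at z=4

Answer: 4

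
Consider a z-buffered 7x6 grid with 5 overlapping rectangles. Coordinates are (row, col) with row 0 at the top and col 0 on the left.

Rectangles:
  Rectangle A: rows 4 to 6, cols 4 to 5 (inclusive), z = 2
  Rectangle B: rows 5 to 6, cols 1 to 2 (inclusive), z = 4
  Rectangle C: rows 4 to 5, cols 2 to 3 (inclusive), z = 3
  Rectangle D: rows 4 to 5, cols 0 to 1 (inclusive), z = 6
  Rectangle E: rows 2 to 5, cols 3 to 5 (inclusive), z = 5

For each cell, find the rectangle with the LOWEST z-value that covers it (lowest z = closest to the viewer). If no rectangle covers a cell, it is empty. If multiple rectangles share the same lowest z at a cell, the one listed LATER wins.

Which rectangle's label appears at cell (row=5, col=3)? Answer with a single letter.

Check cell (5,3):
  A: rows 4-6 cols 4-5 -> outside (col miss)
  B: rows 5-6 cols 1-2 -> outside (col miss)
  C: rows 4-5 cols 2-3 z=3 -> covers; best now C (z=3)
  D: rows 4-5 cols 0-1 -> outside (col miss)
  E: rows 2-5 cols 3-5 z=5 -> covers; best now C (z=3)
Winner: C at z=3

Answer: C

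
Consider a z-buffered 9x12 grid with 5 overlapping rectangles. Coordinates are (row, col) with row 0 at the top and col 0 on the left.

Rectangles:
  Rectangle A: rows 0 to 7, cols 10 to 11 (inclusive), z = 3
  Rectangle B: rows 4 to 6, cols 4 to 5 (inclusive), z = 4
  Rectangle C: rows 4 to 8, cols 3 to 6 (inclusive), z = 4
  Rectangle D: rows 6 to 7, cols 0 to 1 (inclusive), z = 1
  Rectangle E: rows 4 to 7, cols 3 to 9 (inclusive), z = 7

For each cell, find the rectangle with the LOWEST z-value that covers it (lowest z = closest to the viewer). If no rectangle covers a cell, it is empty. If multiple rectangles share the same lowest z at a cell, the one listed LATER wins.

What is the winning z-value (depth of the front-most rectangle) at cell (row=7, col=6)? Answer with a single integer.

Check cell (7,6):
  A: rows 0-7 cols 10-11 -> outside (col miss)
  B: rows 4-6 cols 4-5 -> outside (row miss)
  C: rows 4-8 cols 3-6 z=4 -> covers; best now C (z=4)
  D: rows 6-7 cols 0-1 -> outside (col miss)
  E: rows 4-7 cols 3-9 z=7 -> covers; best now C (z=4)
Winner: C at z=4

Answer: 4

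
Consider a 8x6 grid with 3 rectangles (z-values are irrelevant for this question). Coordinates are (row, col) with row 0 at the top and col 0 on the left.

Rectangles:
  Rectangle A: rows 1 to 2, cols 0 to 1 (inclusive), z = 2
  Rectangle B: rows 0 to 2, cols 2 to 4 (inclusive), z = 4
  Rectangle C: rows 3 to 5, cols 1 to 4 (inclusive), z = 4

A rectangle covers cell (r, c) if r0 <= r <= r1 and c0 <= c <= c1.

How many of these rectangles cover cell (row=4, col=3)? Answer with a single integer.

Answer: 1

Derivation:
Check cell (4,3):
  A: rows 1-2 cols 0-1 -> outside (row miss)
  B: rows 0-2 cols 2-4 -> outside (row miss)
  C: rows 3-5 cols 1-4 -> covers
Count covering = 1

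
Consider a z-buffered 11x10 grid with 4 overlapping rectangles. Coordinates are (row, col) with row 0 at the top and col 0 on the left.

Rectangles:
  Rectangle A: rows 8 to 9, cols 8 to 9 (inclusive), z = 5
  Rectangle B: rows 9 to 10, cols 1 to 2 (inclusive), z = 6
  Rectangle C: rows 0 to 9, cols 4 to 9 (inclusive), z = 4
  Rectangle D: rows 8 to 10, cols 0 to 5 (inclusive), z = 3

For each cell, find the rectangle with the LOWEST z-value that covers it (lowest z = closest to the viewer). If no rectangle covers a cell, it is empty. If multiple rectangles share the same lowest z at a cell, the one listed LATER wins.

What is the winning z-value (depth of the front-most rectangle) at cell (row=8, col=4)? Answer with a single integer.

Answer: 3

Derivation:
Check cell (8,4):
  A: rows 8-9 cols 8-9 -> outside (col miss)
  B: rows 9-10 cols 1-2 -> outside (row miss)
  C: rows 0-9 cols 4-9 z=4 -> covers; best now C (z=4)
  D: rows 8-10 cols 0-5 z=3 -> covers; best now D (z=3)
Winner: D at z=3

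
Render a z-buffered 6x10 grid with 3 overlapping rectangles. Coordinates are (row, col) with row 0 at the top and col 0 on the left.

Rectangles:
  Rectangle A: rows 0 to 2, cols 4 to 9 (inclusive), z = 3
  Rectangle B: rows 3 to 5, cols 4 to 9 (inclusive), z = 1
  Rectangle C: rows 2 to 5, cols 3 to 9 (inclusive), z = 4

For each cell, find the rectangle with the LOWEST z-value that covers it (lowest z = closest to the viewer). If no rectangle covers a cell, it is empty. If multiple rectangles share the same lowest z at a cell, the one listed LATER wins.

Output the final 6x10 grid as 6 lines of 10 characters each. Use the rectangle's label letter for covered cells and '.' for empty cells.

....AAAAAA
....AAAAAA
...CAAAAAA
...CBBBBBB
...CBBBBBB
...CBBBBBB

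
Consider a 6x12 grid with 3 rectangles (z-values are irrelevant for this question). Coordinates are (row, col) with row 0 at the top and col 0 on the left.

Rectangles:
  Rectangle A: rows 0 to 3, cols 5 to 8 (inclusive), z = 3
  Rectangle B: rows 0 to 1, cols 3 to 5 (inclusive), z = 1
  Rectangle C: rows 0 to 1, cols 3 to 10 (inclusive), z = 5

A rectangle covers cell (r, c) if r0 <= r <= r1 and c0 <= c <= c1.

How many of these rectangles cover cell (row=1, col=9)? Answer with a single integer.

Check cell (1,9):
  A: rows 0-3 cols 5-8 -> outside (col miss)
  B: rows 0-1 cols 3-5 -> outside (col miss)
  C: rows 0-1 cols 3-10 -> covers
Count covering = 1

Answer: 1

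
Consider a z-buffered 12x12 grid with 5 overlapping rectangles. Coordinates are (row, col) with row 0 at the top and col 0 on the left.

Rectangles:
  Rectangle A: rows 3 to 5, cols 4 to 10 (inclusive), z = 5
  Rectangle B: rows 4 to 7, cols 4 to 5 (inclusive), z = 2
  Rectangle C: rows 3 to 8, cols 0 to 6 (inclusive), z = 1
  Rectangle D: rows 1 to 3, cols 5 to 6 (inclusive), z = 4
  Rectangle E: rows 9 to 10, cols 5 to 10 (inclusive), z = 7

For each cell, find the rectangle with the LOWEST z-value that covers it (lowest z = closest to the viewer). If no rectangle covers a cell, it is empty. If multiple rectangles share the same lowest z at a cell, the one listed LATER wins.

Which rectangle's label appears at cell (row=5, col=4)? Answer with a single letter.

Check cell (5,4):
  A: rows 3-5 cols 4-10 z=5 -> covers; best now A (z=5)
  B: rows 4-7 cols 4-5 z=2 -> covers; best now B (z=2)
  C: rows 3-8 cols 0-6 z=1 -> covers; best now C (z=1)
  D: rows 1-3 cols 5-6 -> outside (row miss)
  E: rows 9-10 cols 5-10 -> outside (row miss)
Winner: C at z=1

Answer: C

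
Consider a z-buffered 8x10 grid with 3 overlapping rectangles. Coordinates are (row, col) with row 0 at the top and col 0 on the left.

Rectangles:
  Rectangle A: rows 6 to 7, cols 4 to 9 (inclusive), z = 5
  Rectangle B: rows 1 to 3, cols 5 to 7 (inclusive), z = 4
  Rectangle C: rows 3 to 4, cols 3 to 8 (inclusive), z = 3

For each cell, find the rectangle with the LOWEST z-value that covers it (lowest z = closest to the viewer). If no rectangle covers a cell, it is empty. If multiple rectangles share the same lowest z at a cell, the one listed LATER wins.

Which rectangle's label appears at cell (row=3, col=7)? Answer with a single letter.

Answer: C

Derivation:
Check cell (3,7):
  A: rows 6-7 cols 4-9 -> outside (row miss)
  B: rows 1-3 cols 5-7 z=4 -> covers; best now B (z=4)
  C: rows 3-4 cols 3-8 z=3 -> covers; best now C (z=3)
Winner: C at z=3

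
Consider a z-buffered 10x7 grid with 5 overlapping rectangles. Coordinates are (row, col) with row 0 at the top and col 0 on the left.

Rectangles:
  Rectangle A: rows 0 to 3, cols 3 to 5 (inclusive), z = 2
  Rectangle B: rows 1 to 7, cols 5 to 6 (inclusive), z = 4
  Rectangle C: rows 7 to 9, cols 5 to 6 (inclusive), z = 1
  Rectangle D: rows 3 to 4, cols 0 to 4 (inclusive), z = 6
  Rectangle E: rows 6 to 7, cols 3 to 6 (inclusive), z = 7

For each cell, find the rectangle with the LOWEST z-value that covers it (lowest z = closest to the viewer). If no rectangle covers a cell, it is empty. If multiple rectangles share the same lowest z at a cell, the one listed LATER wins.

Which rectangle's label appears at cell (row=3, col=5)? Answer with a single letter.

Answer: A

Derivation:
Check cell (3,5):
  A: rows 0-3 cols 3-5 z=2 -> covers; best now A (z=2)
  B: rows 1-7 cols 5-6 z=4 -> covers; best now A (z=2)
  C: rows 7-9 cols 5-6 -> outside (row miss)
  D: rows 3-4 cols 0-4 -> outside (col miss)
  E: rows 6-7 cols 3-6 -> outside (row miss)
Winner: A at z=2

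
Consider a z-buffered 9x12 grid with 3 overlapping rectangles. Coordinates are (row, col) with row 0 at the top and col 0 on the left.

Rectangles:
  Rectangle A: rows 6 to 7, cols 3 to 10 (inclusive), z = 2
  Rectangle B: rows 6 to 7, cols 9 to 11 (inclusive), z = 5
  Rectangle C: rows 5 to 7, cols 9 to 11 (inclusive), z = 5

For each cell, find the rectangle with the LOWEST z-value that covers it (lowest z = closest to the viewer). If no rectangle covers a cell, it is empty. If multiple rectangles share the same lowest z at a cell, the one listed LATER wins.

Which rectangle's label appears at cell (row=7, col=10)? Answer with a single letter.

Answer: A

Derivation:
Check cell (7,10):
  A: rows 6-7 cols 3-10 z=2 -> covers; best now A (z=2)
  B: rows 6-7 cols 9-11 z=5 -> covers; best now A (z=2)
  C: rows 5-7 cols 9-11 z=5 -> covers; best now A (z=2)
Winner: A at z=2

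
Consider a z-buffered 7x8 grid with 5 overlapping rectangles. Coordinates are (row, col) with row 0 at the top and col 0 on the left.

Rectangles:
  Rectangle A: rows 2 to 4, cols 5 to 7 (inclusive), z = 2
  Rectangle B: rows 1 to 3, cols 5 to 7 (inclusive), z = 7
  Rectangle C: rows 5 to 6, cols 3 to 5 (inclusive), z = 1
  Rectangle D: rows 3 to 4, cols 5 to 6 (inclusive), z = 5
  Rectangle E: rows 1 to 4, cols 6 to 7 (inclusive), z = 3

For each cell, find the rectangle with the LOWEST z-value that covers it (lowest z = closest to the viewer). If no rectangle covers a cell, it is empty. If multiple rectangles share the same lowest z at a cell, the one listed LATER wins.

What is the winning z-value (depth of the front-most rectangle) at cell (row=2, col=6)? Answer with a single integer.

Check cell (2,6):
  A: rows 2-4 cols 5-7 z=2 -> covers; best now A (z=2)
  B: rows 1-3 cols 5-7 z=7 -> covers; best now A (z=2)
  C: rows 5-6 cols 3-5 -> outside (row miss)
  D: rows 3-4 cols 5-6 -> outside (row miss)
  E: rows 1-4 cols 6-7 z=3 -> covers; best now A (z=2)
Winner: A at z=2

Answer: 2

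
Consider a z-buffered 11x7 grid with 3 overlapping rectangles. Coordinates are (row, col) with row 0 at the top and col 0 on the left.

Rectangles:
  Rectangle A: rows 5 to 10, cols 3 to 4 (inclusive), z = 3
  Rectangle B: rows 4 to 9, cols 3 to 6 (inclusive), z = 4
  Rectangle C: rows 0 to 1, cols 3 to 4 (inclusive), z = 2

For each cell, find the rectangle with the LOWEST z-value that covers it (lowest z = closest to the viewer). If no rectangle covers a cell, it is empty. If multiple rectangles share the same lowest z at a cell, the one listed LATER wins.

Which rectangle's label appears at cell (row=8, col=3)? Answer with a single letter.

Check cell (8,3):
  A: rows 5-10 cols 3-4 z=3 -> covers; best now A (z=3)
  B: rows 4-9 cols 3-6 z=4 -> covers; best now A (z=3)
  C: rows 0-1 cols 3-4 -> outside (row miss)
Winner: A at z=3

Answer: A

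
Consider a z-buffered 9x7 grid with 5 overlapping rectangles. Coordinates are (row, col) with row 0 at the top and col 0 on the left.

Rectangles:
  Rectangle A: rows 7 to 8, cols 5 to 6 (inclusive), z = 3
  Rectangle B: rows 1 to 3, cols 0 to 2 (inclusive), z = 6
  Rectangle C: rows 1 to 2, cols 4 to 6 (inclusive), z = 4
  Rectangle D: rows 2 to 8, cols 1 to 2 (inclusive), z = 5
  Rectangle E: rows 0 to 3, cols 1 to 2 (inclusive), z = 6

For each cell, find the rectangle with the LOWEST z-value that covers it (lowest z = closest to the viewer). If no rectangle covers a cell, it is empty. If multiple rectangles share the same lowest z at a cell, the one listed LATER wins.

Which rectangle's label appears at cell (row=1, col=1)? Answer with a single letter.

Check cell (1,1):
  A: rows 7-8 cols 5-6 -> outside (row miss)
  B: rows 1-3 cols 0-2 z=6 -> covers; best now B (z=6)
  C: rows 1-2 cols 4-6 -> outside (col miss)
  D: rows 2-8 cols 1-2 -> outside (row miss)
  E: rows 0-3 cols 1-2 z=6 -> covers; best now E (z=6)
Winner: E at z=6

Answer: E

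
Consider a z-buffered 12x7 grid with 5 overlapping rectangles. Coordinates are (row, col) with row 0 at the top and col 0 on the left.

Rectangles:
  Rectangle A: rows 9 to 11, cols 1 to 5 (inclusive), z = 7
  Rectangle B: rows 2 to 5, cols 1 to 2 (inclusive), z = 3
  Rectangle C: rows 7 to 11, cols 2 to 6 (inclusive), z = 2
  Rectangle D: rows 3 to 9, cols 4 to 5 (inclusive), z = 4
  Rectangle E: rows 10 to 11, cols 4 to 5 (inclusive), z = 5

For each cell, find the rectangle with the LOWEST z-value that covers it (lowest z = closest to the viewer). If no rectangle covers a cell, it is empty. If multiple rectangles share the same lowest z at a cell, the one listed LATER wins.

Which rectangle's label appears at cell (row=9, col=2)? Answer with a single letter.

Answer: C

Derivation:
Check cell (9,2):
  A: rows 9-11 cols 1-5 z=7 -> covers; best now A (z=7)
  B: rows 2-5 cols 1-2 -> outside (row miss)
  C: rows 7-11 cols 2-6 z=2 -> covers; best now C (z=2)
  D: rows 3-9 cols 4-5 -> outside (col miss)
  E: rows 10-11 cols 4-5 -> outside (row miss)
Winner: C at z=2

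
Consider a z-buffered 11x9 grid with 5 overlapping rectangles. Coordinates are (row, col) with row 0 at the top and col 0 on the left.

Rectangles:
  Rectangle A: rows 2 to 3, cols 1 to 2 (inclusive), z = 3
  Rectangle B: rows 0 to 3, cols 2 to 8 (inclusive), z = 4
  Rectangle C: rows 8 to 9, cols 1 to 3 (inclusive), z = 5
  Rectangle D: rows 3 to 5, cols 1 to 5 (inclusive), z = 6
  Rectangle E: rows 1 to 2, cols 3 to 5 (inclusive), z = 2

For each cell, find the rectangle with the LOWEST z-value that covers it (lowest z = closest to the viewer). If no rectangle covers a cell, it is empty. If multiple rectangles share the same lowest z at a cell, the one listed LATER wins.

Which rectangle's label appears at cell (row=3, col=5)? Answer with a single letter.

Answer: B

Derivation:
Check cell (3,5):
  A: rows 2-3 cols 1-2 -> outside (col miss)
  B: rows 0-3 cols 2-8 z=4 -> covers; best now B (z=4)
  C: rows 8-9 cols 1-3 -> outside (row miss)
  D: rows 3-5 cols 1-5 z=6 -> covers; best now B (z=4)
  E: rows 1-2 cols 3-5 -> outside (row miss)
Winner: B at z=4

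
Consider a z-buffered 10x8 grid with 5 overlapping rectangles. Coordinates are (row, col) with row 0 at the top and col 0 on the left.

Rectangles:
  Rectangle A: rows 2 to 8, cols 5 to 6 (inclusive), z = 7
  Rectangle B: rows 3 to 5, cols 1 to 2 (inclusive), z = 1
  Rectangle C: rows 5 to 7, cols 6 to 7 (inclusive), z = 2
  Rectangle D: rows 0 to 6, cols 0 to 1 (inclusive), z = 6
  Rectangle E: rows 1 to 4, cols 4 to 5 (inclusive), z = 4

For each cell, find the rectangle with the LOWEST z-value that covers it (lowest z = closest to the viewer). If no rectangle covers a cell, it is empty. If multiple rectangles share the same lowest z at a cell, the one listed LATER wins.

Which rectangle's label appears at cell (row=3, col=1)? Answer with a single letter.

Answer: B

Derivation:
Check cell (3,1):
  A: rows 2-8 cols 5-6 -> outside (col miss)
  B: rows 3-5 cols 1-2 z=1 -> covers; best now B (z=1)
  C: rows 5-7 cols 6-7 -> outside (row miss)
  D: rows 0-6 cols 0-1 z=6 -> covers; best now B (z=1)
  E: rows 1-4 cols 4-5 -> outside (col miss)
Winner: B at z=1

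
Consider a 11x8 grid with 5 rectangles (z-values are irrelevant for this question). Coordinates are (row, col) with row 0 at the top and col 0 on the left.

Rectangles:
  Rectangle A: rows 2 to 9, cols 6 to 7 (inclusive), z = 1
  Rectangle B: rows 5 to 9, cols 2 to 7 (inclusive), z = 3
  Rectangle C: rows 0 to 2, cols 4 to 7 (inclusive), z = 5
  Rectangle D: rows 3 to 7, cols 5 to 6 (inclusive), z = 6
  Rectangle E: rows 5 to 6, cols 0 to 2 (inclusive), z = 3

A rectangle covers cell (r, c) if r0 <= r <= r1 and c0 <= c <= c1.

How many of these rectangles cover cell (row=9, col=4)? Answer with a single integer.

Answer: 1

Derivation:
Check cell (9,4):
  A: rows 2-9 cols 6-7 -> outside (col miss)
  B: rows 5-9 cols 2-7 -> covers
  C: rows 0-2 cols 4-7 -> outside (row miss)
  D: rows 3-7 cols 5-6 -> outside (row miss)
  E: rows 5-6 cols 0-2 -> outside (row miss)
Count covering = 1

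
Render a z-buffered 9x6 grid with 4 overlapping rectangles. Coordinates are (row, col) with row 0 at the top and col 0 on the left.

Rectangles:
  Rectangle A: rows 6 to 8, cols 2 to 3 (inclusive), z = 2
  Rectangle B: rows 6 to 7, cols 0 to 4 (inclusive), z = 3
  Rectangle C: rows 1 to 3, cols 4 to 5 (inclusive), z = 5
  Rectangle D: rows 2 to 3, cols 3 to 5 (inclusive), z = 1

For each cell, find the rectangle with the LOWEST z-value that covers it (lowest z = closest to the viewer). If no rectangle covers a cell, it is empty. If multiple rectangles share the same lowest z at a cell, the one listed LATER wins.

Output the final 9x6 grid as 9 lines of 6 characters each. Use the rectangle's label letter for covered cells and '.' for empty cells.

......
....CC
...DDD
...DDD
......
......
BBAAB.
BBAAB.
..AA..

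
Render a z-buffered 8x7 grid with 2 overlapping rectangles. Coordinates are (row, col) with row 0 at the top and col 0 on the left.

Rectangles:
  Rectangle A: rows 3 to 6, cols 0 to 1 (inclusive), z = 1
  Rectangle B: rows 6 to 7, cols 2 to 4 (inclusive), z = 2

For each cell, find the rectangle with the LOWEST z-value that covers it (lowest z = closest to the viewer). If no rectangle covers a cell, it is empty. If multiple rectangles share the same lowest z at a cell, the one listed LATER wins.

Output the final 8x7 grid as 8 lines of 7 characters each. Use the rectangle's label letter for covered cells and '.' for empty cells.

.......
.......
.......
AA.....
AA.....
AA.....
AABBB..
..BBB..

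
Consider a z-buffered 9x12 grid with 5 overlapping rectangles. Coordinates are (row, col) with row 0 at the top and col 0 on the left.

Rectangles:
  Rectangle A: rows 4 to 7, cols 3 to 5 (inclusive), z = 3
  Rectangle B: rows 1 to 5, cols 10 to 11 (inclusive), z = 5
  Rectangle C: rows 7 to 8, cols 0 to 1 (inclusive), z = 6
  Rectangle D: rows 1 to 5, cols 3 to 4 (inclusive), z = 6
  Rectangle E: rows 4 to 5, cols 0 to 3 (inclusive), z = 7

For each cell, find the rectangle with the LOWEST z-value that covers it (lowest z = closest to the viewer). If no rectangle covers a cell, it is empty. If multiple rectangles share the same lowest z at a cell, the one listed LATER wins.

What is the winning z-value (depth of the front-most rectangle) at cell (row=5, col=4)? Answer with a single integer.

Check cell (5,4):
  A: rows 4-7 cols 3-5 z=3 -> covers; best now A (z=3)
  B: rows 1-5 cols 10-11 -> outside (col miss)
  C: rows 7-8 cols 0-1 -> outside (row miss)
  D: rows 1-5 cols 3-4 z=6 -> covers; best now A (z=3)
  E: rows 4-5 cols 0-3 -> outside (col miss)
Winner: A at z=3

Answer: 3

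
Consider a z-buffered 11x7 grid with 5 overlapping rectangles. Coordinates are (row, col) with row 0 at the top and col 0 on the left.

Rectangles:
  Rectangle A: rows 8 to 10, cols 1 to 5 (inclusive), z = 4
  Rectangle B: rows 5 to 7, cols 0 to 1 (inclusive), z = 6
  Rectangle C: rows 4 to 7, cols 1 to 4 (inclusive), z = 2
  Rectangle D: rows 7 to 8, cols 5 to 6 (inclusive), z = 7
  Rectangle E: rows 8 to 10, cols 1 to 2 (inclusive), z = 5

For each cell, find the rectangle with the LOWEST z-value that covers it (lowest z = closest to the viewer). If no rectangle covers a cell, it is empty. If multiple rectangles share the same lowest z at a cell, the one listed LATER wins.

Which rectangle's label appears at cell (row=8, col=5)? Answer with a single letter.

Answer: A

Derivation:
Check cell (8,5):
  A: rows 8-10 cols 1-5 z=4 -> covers; best now A (z=4)
  B: rows 5-7 cols 0-1 -> outside (row miss)
  C: rows 4-7 cols 1-4 -> outside (row miss)
  D: rows 7-8 cols 5-6 z=7 -> covers; best now A (z=4)
  E: rows 8-10 cols 1-2 -> outside (col miss)
Winner: A at z=4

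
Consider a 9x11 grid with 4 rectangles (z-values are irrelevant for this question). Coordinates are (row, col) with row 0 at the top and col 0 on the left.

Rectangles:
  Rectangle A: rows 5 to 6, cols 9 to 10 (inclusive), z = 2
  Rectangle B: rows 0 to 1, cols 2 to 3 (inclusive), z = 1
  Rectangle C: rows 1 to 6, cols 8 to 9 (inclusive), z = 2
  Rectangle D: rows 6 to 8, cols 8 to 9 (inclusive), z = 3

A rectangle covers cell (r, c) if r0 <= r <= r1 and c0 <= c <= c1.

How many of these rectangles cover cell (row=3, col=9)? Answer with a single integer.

Answer: 1

Derivation:
Check cell (3,9):
  A: rows 5-6 cols 9-10 -> outside (row miss)
  B: rows 0-1 cols 2-3 -> outside (row miss)
  C: rows 1-6 cols 8-9 -> covers
  D: rows 6-8 cols 8-9 -> outside (row miss)
Count covering = 1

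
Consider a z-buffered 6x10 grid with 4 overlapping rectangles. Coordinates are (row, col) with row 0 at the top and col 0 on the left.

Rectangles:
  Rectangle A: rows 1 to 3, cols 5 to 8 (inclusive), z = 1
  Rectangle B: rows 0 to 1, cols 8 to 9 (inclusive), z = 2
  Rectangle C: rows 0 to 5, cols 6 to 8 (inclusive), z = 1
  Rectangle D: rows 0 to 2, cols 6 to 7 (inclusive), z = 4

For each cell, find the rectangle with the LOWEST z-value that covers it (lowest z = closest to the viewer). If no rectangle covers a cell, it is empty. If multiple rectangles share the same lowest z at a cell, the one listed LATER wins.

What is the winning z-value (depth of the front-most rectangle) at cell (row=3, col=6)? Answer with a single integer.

Answer: 1

Derivation:
Check cell (3,6):
  A: rows 1-3 cols 5-8 z=1 -> covers; best now A (z=1)
  B: rows 0-1 cols 8-9 -> outside (row miss)
  C: rows 0-5 cols 6-8 z=1 -> covers; best now C (z=1)
  D: rows 0-2 cols 6-7 -> outside (row miss)
Winner: C at z=1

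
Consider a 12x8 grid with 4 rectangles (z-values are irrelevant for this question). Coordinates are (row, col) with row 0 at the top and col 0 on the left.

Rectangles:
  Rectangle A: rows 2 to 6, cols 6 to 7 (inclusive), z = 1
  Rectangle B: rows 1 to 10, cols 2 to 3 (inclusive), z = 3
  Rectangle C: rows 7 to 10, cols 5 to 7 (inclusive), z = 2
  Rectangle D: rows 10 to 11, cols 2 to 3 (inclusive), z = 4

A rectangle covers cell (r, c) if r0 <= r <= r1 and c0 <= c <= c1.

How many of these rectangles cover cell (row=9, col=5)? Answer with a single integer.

Answer: 1

Derivation:
Check cell (9,5):
  A: rows 2-6 cols 6-7 -> outside (row miss)
  B: rows 1-10 cols 2-3 -> outside (col miss)
  C: rows 7-10 cols 5-7 -> covers
  D: rows 10-11 cols 2-3 -> outside (row miss)
Count covering = 1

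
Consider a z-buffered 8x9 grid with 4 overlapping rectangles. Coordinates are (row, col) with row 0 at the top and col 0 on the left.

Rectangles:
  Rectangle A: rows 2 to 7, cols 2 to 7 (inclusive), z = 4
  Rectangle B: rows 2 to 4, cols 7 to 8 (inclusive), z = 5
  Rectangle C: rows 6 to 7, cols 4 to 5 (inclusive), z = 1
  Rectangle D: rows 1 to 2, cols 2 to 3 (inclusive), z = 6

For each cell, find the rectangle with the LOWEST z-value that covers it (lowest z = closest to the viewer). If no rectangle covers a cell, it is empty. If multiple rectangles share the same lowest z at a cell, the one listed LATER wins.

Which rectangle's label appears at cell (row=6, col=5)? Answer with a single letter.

Answer: C

Derivation:
Check cell (6,5):
  A: rows 2-7 cols 2-7 z=4 -> covers; best now A (z=4)
  B: rows 2-4 cols 7-8 -> outside (row miss)
  C: rows 6-7 cols 4-5 z=1 -> covers; best now C (z=1)
  D: rows 1-2 cols 2-3 -> outside (row miss)
Winner: C at z=1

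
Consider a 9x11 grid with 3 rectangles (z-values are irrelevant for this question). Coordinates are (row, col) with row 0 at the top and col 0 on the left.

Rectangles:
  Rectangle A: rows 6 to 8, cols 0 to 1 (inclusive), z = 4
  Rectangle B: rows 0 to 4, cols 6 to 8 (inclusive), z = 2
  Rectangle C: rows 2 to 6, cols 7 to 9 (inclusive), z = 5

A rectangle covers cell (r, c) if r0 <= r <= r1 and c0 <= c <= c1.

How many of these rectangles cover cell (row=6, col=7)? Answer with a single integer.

Check cell (6,7):
  A: rows 6-8 cols 0-1 -> outside (col miss)
  B: rows 0-4 cols 6-8 -> outside (row miss)
  C: rows 2-6 cols 7-9 -> covers
Count covering = 1

Answer: 1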